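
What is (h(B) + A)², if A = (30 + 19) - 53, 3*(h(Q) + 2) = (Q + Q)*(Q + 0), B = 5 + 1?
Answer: 324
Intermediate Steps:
B = 6
h(Q) = -2 + 2*Q²/3 (h(Q) = -2 + ((Q + Q)*(Q + 0))/3 = -2 + ((2*Q)*Q)/3 = -2 + (2*Q²)/3 = -2 + 2*Q²/3)
A = -4 (A = 49 - 53 = -4)
(h(B) + A)² = ((-2 + (⅔)*6²) - 4)² = ((-2 + (⅔)*36) - 4)² = ((-2 + 24) - 4)² = (22 - 4)² = 18² = 324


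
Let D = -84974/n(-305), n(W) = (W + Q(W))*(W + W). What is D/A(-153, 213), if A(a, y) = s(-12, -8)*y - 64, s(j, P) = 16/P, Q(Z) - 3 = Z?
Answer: 42487/90716150 ≈ 0.00046835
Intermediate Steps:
Q(Z) = 3 + Z
A(a, y) = -64 - 2*y (A(a, y) = (16/(-8))*y - 64 = (16*(-⅛))*y - 64 = -2*y - 64 = -64 - 2*y)
n(W) = 2*W*(3 + 2*W) (n(W) = (W + (3 + W))*(W + W) = (3 + 2*W)*(2*W) = 2*W*(3 + 2*W))
D = -42487/185135 (D = -84974*(-1/(610*(3 + 2*(-305)))) = -84974*(-1/(610*(3 - 610))) = -84974/(2*(-305)*(-607)) = -84974/370270 = -84974*1/370270 = -42487/185135 ≈ -0.22949)
D/A(-153, 213) = -42487/(185135*(-64 - 2*213)) = -42487/(185135*(-64 - 426)) = -42487/185135/(-490) = -42487/185135*(-1/490) = 42487/90716150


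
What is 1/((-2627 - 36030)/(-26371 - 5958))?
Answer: 32329/38657 ≈ 0.83630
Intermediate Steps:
1/((-2627 - 36030)/(-26371 - 5958)) = 1/(-38657/(-32329)) = 1/(-38657*(-1/32329)) = 1/(38657/32329) = 32329/38657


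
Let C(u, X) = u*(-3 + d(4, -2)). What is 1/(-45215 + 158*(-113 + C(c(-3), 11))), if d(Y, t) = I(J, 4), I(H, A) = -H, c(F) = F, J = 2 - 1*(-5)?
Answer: -1/58329 ≈ -1.7144e-5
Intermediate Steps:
J = 7 (J = 2 + 5 = 7)
d(Y, t) = -7 (d(Y, t) = -1*7 = -7)
C(u, X) = -10*u (C(u, X) = u*(-3 - 7) = u*(-10) = -10*u)
1/(-45215 + 158*(-113 + C(c(-3), 11))) = 1/(-45215 + 158*(-113 - 10*(-3))) = 1/(-45215 + 158*(-113 + 30)) = 1/(-45215 + 158*(-83)) = 1/(-45215 - 13114) = 1/(-58329) = -1/58329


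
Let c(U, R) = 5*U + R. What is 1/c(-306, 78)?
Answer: -1/1452 ≈ -0.00068871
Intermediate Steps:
c(U, R) = R + 5*U
1/c(-306, 78) = 1/(78 + 5*(-306)) = 1/(78 - 1530) = 1/(-1452) = -1/1452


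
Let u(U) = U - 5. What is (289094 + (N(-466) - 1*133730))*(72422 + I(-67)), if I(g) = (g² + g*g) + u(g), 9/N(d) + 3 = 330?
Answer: 1377263573712/109 ≈ 1.2635e+10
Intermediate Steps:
u(U) = -5 + U
N(d) = 3/109 (N(d) = 9/(-3 + 330) = 9/327 = 9*(1/327) = 3/109)
I(g) = -5 + g + 2*g² (I(g) = (g² + g*g) + (-5 + g) = (g² + g²) + (-5 + g) = 2*g² + (-5 + g) = -5 + g + 2*g²)
(289094 + (N(-466) - 1*133730))*(72422 + I(-67)) = (289094 + (3/109 - 1*133730))*(72422 + (-5 - 67 + 2*(-67)²)) = (289094 + (3/109 - 133730))*(72422 + (-5 - 67 + 2*4489)) = (289094 - 14576567/109)*(72422 + (-5 - 67 + 8978)) = 16934679*(72422 + 8906)/109 = (16934679/109)*81328 = 1377263573712/109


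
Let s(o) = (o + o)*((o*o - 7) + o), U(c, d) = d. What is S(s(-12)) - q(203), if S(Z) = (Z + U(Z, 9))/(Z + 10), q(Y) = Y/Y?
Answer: 1/2990 ≈ 0.00033445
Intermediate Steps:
q(Y) = 1
s(o) = 2*o*(-7 + o + o**2) (s(o) = (2*o)*((o**2 - 7) + o) = (2*o)*((-7 + o**2) + o) = (2*o)*(-7 + o + o**2) = 2*o*(-7 + o + o**2))
S(Z) = (9 + Z)/(10 + Z) (S(Z) = (Z + 9)/(Z + 10) = (9 + Z)/(10 + Z))
S(s(-12)) - q(203) = (9 + 2*(-12)*(-7 - 12 + (-12)**2))/(10 + 2*(-12)*(-7 - 12 + (-12)**2)) - 1*1 = (9 + 2*(-12)*(-7 - 12 + 144))/(10 + 2*(-12)*(-7 - 12 + 144)) - 1 = (9 + 2*(-12)*125)/(10 + 2*(-12)*125) - 1 = (9 - 3000)/(10 - 3000) - 1 = -2991/(-2990) - 1 = -1/2990*(-2991) - 1 = 2991/2990 - 1 = 1/2990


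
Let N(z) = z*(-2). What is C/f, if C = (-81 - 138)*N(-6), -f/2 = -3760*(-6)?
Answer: 219/3760 ≈ 0.058245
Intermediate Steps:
N(z) = -2*z
f = -45120 (f = -(-7520)*(-6) = -2*22560 = -45120)
C = -2628 (C = (-81 - 138)*(-2*(-6)) = -219*12 = -2628)
C/f = -2628/(-45120) = -2628*(-1/45120) = 219/3760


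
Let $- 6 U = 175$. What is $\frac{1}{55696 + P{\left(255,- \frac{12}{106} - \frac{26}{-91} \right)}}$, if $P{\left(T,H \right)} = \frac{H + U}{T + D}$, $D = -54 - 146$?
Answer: $\frac{122430}{6818796739} \approx 1.7955 \cdot 10^{-5}$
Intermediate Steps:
$D = -200$
$U = - \frac{175}{6}$ ($U = \left(- \frac{1}{6}\right) 175 = - \frac{175}{6} \approx -29.167$)
$P{\left(T,H \right)} = \frac{- \frac{175}{6} + H}{-200 + T}$ ($P{\left(T,H \right)} = \frac{H - \frac{175}{6}}{T - 200} = \frac{- \frac{175}{6} + H}{-200 + T}$)
$\frac{1}{55696 + P{\left(255,- \frac{12}{106} - \frac{26}{-91} \right)}} = \frac{1}{55696 + \frac{- \frac{175}{6} - \left(- \frac{2}{7} + \frac{6}{53}\right)}{-200 + 255}} = \frac{1}{55696 + \frac{- \frac{175}{6} - - \frac{64}{371}}{55}} = \frac{1}{55696 + \frac{- \frac{175}{6} + \left(- \frac{6}{53} + \frac{2}{7}\right)}{55}} = \frac{1}{55696 + \frac{- \frac{175}{6} + \frac{64}{371}}{55}} = \frac{1}{55696 + \frac{1}{55} \left(- \frac{64541}{2226}\right)} = \frac{1}{55696 - \frac{64541}{122430}} = \frac{1}{\frac{6818796739}{122430}} = \frac{122430}{6818796739}$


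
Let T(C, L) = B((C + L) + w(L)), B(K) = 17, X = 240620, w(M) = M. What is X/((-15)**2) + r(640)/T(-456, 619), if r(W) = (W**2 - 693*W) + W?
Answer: -679492/765 ≈ -888.22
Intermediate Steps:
r(W) = W**2 - 692*W
T(C, L) = 17
X/((-15)**2) + r(640)/T(-456, 619) = 240620/((-15)**2) + (640*(-692 + 640))/17 = 240620/225 + (640*(-52))*(1/17) = 240620*(1/225) - 33280*1/17 = 48124/45 - 33280/17 = -679492/765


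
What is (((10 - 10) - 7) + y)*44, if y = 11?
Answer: 176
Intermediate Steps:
(((10 - 10) - 7) + y)*44 = (((10 - 10) - 7) + 11)*44 = ((0 - 7) + 11)*44 = (-7 + 11)*44 = 4*44 = 176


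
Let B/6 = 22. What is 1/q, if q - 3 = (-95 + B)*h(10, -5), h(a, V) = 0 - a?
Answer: -1/367 ≈ -0.0027248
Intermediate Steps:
B = 132 (B = 6*22 = 132)
h(a, V) = -a
q = -367 (q = 3 + (-95 + 132)*(-1*10) = 3 + 37*(-10) = 3 - 370 = -367)
1/q = 1/(-367) = -1/367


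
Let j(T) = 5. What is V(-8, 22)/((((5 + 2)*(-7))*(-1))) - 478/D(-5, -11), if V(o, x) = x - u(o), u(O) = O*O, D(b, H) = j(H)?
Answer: -3376/35 ≈ -96.457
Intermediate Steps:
D(b, H) = 5
u(O) = O**2
V(o, x) = x - o**2
V(-8, 22)/((((5 + 2)*(-7))*(-1))) - 478/D(-5, -11) = (22 - 1*(-8)**2)/((((5 + 2)*(-7))*(-1))) - 478/5 = (22 - 1*64)/(((7*(-7))*(-1))) - 478*1/5 = (22 - 64)/((-49*(-1))) - 478/5 = -42/49 - 478/5 = -42*1/49 - 478/5 = -6/7 - 478/5 = -3376/35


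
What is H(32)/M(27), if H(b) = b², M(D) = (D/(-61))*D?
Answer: -62464/729 ≈ -85.684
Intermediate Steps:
M(D) = -D²/61 (M(D) = (D*(-1/61))*D = (-D/61)*D = -D²/61)
H(32)/M(27) = 32²/((-1/61*27²)) = 1024/((-1/61*729)) = 1024/(-729/61) = 1024*(-61/729) = -62464/729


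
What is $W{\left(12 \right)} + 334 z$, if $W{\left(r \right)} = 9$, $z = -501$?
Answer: $-167325$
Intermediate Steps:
$W{\left(12 \right)} + 334 z = 9 + 334 \left(-501\right) = 9 - 167334 = -167325$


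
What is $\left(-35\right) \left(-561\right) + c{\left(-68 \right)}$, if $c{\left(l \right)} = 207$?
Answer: $19842$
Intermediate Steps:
$\left(-35\right) \left(-561\right) + c{\left(-68 \right)} = \left(-35\right) \left(-561\right) + 207 = 19635 + 207 = 19842$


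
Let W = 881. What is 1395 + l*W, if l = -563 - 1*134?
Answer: -612662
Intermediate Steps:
l = -697 (l = -563 - 134 = -697)
1395 + l*W = 1395 - 697*881 = 1395 - 614057 = -612662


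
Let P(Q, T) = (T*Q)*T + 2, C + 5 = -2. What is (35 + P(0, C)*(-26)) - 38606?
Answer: -38623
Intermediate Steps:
C = -7 (C = -5 - 2 = -7)
P(Q, T) = 2 + Q*T**2 (P(Q, T) = (Q*T)*T + 2 = Q*T**2 + 2 = 2 + Q*T**2)
(35 + P(0, C)*(-26)) - 38606 = (35 + (2 + 0*(-7)**2)*(-26)) - 38606 = (35 + (2 + 0*49)*(-26)) - 38606 = (35 + (2 + 0)*(-26)) - 38606 = (35 + 2*(-26)) - 38606 = (35 - 52) - 38606 = -17 - 38606 = -38623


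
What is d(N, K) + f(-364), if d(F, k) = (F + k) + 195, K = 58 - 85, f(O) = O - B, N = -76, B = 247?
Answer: -519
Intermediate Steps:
f(O) = -247 + O (f(O) = O - 1*247 = O - 247 = -247 + O)
K = -27
d(F, k) = 195 + F + k
d(N, K) + f(-364) = (195 - 76 - 27) + (-247 - 364) = 92 - 611 = -519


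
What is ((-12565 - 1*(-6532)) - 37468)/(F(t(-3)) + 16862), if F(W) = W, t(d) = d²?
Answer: -43501/16871 ≈ -2.5784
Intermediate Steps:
((-12565 - 1*(-6532)) - 37468)/(F(t(-3)) + 16862) = ((-12565 - 1*(-6532)) - 37468)/((-3)² + 16862) = ((-12565 + 6532) - 37468)/(9 + 16862) = (-6033 - 37468)/16871 = -43501*1/16871 = -43501/16871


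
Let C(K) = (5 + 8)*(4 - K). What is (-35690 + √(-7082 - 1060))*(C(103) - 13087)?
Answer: 513008060 - 14374*I*√8142 ≈ 5.1301e+8 - 1.297e+6*I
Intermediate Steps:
C(K) = 52 - 13*K (C(K) = 13*(4 - K) = 52 - 13*K)
(-35690 + √(-7082 - 1060))*(C(103) - 13087) = (-35690 + √(-7082 - 1060))*((52 - 13*103) - 13087) = (-35690 + √(-8142))*((52 - 1339) - 13087) = (-35690 + I*√8142)*(-1287 - 13087) = (-35690 + I*√8142)*(-14374) = 513008060 - 14374*I*√8142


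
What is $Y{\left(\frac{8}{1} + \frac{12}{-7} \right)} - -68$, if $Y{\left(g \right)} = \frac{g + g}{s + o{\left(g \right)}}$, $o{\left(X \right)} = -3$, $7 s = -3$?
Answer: $\frac{193}{3} \approx 64.333$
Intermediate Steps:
$s = - \frac{3}{7}$ ($s = \frac{1}{7} \left(-3\right) = - \frac{3}{7} \approx -0.42857$)
$Y{\left(g \right)} = - \frac{7 g}{12}$ ($Y{\left(g \right)} = \frac{g + g}{- \frac{3}{7} - 3} = \frac{2 g}{- \frac{24}{7}} = 2 g \left(- \frac{7}{24}\right) = - \frac{7 g}{12}$)
$Y{\left(\frac{8}{1} + \frac{12}{-7} \right)} - -68 = - \frac{7 \left(\frac{8}{1} + \frac{12}{-7}\right)}{12} - -68 = - \frac{7 \left(8 \cdot 1 + 12 \left(- \frac{1}{7}\right)\right)}{12} + 68 = - \frac{7 \left(8 - \frac{12}{7}\right)}{12} + 68 = \left(- \frac{7}{12}\right) \frac{44}{7} + 68 = - \frac{11}{3} + 68 = \frac{193}{3}$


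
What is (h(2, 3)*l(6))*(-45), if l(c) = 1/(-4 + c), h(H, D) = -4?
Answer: 90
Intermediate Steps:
(h(2, 3)*l(6))*(-45) = -4/(-4 + 6)*(-45) = -4/2*(-45) = -4*½*(-45) = -2*(-45) = 90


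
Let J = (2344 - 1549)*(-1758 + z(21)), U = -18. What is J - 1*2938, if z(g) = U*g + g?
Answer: -1684363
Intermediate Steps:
z(g) = -17*g (z(g) = -18*g + g = -17*g)
J = -1681425 (J = (2344 - 1549)*(-1758 - 17*21) = 795*(-1758 - 357) = 795*(-2115) = -1681425)
J - 1*2938 = -1681425 - 1*2938 = -1681425 - 2938 = -1684363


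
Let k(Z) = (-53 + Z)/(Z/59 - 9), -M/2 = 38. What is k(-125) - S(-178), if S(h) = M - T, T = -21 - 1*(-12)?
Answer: 27227/328 ≈ 83.009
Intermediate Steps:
M = -76 (M = -2*38 = -76)
T = -9 (T = -21 + 12 = -9)
S(h) = -67 (S(h) = -76 - 1*(-9) = -76 + 9 = -67)
k(Z) = (-53 + Z)/(-9 + Z/59) (k(Z) = (-53 + Z)/(Z*(1/59) - 9) = (-53 + Z)/(Z/59 - 9) = (-53 + Z)/(-9 + Z/59))
k(-125) - S(-178) = 59*(-53 - 125)/(-531 - 125) - 1*(-67) = 59*(-178)/(-656) + 67 = 59*(-1/656)*(-178) + 67 = 5251/328 + 67 = 27227/328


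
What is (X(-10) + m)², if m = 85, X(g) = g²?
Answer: 34225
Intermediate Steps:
(X(-10) + m)² = ((-10)² + 85)² = (100 + 85)² = 185² = 34225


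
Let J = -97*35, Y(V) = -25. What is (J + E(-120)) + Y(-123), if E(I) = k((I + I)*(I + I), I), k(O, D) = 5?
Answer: -3415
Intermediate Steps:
E(I) = 5
J = -3395
(J + E(-120)) + Y(-123) = (-3395 + 5) - 25 = -3390 - 25 = -3415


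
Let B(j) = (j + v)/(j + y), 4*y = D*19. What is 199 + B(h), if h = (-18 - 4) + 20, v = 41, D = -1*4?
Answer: 1380/7 ≈ 197.14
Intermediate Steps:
D = -4
h = -2 (h = -22 + 20 = -2)
y = -19 (y = (-4*19)/4 = (1/4)*(-76) = -19)
B(j) = (41 + j)/(-19 + j) (B(j) = (j + 41)/(j - 19) = (41 + j)/(-19 + j))
199 + B(h) = 199 + (41 - 2)/(-19 - 2) = 199 + 39/(-21) = 199 - 1/21*39 = 199 - 13/7 = 1380/7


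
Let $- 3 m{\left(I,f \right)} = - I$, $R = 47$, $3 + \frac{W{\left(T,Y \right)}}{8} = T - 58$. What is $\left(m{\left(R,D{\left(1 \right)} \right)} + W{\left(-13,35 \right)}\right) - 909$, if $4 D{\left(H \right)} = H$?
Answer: $- \frac{4456}{3} \approx -1485.3$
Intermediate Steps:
$W{\left(T,Y \right)} = -488 + 8 T$ ($W{\left(T,Y \right)} = -24 + 8 \left(T - 58\right) = -24 + 8 \left(-58 + T\right) = -24 + \left(-464 + 8 T\right) = -488 + 8 T$)
$D{\left(H \right)} = \frac{H}{4}$
$m{\left(I,f \right)} = \frac{I}{3}$ ($m{\left(I,f \right)} = - \frac{\left(-1\right) I}{3} = \frac{I}{3}$)
$\left(m{\left(R,D{\left(1 \right)} \right)} + W{\left(-13,35 \right)}\right) - 909 = \left(\frac{1}{3} \cdot 47 + \left(-488 + 8 \left(-13\right)\right)\right) - 909 = \left(\frac{47}{3} - 592\right) - 909 = - \frac{1729}{3} - 909 = - \frac{4456}{3}$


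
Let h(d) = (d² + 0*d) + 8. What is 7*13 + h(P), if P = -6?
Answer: 135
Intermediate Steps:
h(d) = 8 + d² (h(d) = (d² + 0) + 8 = d² + 8 = 8 + d²)
7*13 + h(P) = 7*13 + (8 + (-6)²) = 91 + (8 + 36) = 91 + 44 = 135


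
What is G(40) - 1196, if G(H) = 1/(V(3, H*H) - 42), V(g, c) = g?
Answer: -46645/39 ≈ -1196.0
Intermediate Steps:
G(H) = -1/39 (G(H) = 1/(3 - 42) = 1/(-39) = -1/39)
G(40) - 1196 = -1/39 - 1196 = -46645/39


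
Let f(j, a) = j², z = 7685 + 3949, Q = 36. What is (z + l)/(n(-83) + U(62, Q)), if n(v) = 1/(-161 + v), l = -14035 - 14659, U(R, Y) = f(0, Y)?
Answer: 4162640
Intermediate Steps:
z = 11634
U(R, Y) = 0 (U(R, Y) = 0² = 0)
l = -28694
(z + l)/(n(-83) + U(62, Q)) = (11634 - 28694)/(1/(-161 - 83) + 0) = -17060/(1/(-244) + 0) = -17060/(-1/244 + 0) = -17060/(-1/244) = -17060*(-244) = 4162640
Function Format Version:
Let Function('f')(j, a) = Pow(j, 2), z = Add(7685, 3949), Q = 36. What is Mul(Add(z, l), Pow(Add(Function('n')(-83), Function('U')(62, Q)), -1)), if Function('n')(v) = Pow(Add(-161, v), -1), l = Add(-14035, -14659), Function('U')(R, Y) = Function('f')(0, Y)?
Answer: 4162640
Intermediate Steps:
z = 11634
Function('U')(R, Y) = 0 (Function('U')(R, Y) = Pow(0, 2) = 0)
l = -28694
Mul(Add(z, l), Pow(Add(Function('n')(-83), Function('U')(62, Q)), -1)) = Mul(Add(11634, -28694), Pow(Add(Pow(Add(-161, -83), -1), 0), -1)) = Mul(-17060, Pow(Add(Pow(-244, -1), 0), -1)) = Mul(-17060, Pow(Add(Rational(-1, 244), 0), -1)) = Mul(-17060, Pow(Rational(-1, 244), -1)) = Mul(-17060, -244) = 4162640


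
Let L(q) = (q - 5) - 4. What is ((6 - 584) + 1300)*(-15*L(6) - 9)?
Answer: 25992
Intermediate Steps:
L(q) = -9 + q (L(q) = (-5 + q) - 4 = -9 + q)
((6 - 584) + 1300)*(-15*L(6) - 9) = ((6 - 584) + 1300)*(-15*(-9 + 6) - 9) = (-578 + 1300)*(-15*(-3) - 9) = 722*(45 - 9) = 722*36 = 25992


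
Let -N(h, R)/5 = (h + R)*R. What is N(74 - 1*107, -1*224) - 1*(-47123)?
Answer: -240717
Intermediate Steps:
N(h, R) = -5*R*(R + h) (N(h, R) = -5*(h + R)*R = -5*(R + h)*R = -5*R*(R + h))
N(74 - 1*107, -1*224) - 1*(-47123) = -5*(-1*224)*(-1*224 + (74 - 1*107)) - 1*(-47123) = -5*(-224)*(-224 + (74 - 107)) + 47123 = -5*(-224)*(-224 - 33) + 47123 = -5*(-224)*(-257) + 47123 = -287840 + 47123 = -240717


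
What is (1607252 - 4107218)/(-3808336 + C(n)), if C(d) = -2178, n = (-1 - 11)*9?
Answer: 1249983/1905257 ≈ 0.65607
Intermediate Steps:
n = -108 (n = -12*9 = -108)
(1607252 - 4107218)/(-3808336 + C(n)) = (1607252 - 4107218)/(-3808336 - 2178) = -2499966/(-3810514) = -2499966*(-1/3810514) = 1249983/1905257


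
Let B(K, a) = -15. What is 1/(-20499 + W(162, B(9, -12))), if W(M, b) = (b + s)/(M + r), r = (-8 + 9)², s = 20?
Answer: -163/3341332 ≈ -4.8783e-5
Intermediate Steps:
r = 1 (r = 1² = 1)
W(M, b) = (20 + b)/(1 + M) (W(M, b) = (b + 20)/(M + 1) = (20 + b)/(1 + M))
1/(-20499 + W(162, B(9, -12))) = 1/(-20499 + (20 - 15)/(1 + 162)) = 1/(-20499 + 5/163) = 1/(-3341332/163) = -163/3341332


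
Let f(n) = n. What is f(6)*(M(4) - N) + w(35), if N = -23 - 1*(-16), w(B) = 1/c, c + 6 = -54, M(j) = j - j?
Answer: 2519/60 ≈ 41.983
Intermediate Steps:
M(j) = 0
c = -60 (c = -6 - 54 = -60)
w(B) = -1/60 (w(B) = 1/(-60) = -1/60)
N = -7 (N = -23 + 16 = -7)
f(6)*(M(4) - N) + w(35) = 6*(0 - 1*(-7)) - 1/60 = 6*(0 + 7) - 1/60 = 6*7 - 1/60 = 42 - 1/60 = 2519/60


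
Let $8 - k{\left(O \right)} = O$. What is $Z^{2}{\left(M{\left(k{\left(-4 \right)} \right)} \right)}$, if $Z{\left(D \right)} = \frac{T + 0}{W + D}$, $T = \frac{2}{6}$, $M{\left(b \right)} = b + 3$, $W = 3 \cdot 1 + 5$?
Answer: $\frac{1}{4761} \approx 0.00021004$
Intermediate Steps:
$k{\left(O \right)} = 8 - O$
$W = 8$ ($W = 3 + 5 = 8$)
$M{\left(b \right)} = 3 + b$
$T = \frac{1}{3}$ ($T = 2 \cdot \frac{1}{6} = \frac{1}{3} \approx 0.33333$)
$Z{\left(D \right)} = \frac{1}{3 \left(8 + D\right)}$ ($Z{\left(D \right)} = \frac{\frac{1}{3} + 0}{8 + D} = \frac{1}{3 \left(8 + D\right)}$)
$Z^{2}{\left(M{\left(k{\left(-4 \right)} \right)} \right)} = \left(\frac{1}{3 \left(8 + \left(3 + \left(8 - -4\right)\right)\right)}\right)^{2} = \left(\frac{1}{3 \left(8 + \left(3 + \left(8 + 4\right)\right)\right)}\right)^{2} = \left(\frac{1}{3 \left(8 + \left(3 + 12\right)\right)}\right)^{2} = \left(\frac{1}{3 \left(8 + 15\right)}\right)^{2} = \left(\frac{1}{3 \cdot 23}\right)^{2} = \left(\frac{1}{3} \cdot \frac{1}{23}\right)^{2} = \left(\frac{1}{69}\right)^{2} = \frac{1}{4761}$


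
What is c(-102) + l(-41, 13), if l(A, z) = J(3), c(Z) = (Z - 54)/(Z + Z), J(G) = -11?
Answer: -174/17 ≈ -10.235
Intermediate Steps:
c(Z) = (-54 + Z)/(2*Z) (c(Z) = (-54 + Z)/((2*Z)) = (-54 + Z)*(1/(2*Z)) = (-54 + Z)/(2*Z))
l(A, z) = -11
c(-102) + l(-41, 13) = (½)*(-54 - 102)/(-102) - 11 = (½)*(-1/102)*(-156) - 11 = 13/17 - 11 = -174/17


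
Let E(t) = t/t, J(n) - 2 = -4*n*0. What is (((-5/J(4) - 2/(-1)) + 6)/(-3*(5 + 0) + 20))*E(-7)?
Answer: 11/10 ≈ 1.1000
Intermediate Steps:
J(n) = 2 (J(n) = 2 - 4*n*0 = 2 + 0 = 2)
E(t) = 1
(((-5/J(4) - 2/(-1)) + 6)/(-3*(5 + 0) + 20))*E(-7) = (((-5/2 - 2/(-1)) + 6)/(-3*(5 + 0) + 20))*1 = (((-5*1/2 - 2*(-1)) + 6)/(-3*5 + 20))*1 = (((-5/2 + 2) + 6)/(-15 + 20))*1 = ((-1/2 + 6)/5)*1 = ((11/2)*(1/5))*1 = (11/10)*1 = 11/10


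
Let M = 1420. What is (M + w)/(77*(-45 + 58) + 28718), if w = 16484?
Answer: 17904/29719 ≈ 0.60244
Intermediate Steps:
(M + w)/(77*(-45 + 58) + 28718) = (1420 + 16484)/(77*(-45 + 58) + 28718) = 17904/(77*13 + 28718) = 17904/(1001 + 28718) = 17904/29719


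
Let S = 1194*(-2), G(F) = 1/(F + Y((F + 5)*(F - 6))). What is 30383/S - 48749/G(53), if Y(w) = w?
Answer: -323510679131/2388 ≈ -1.3547e+8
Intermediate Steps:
G(F) = 1/(F + (-6 + F)*(5 + F)) (G(F) = 1/(F + (F + 5)*(F - 6)) = 1/(F + (5 + F)*(-6 + F)) = 1/(F + (-6 + F)*(5 + F)))
S = -2388
30383/S - 48749/G(53) = 30383/(-2388) - 48749/(1/(-30 + 53**2)) = 30383*(-1/2388) - 48749/(1/(-30 + 2809)) = -30383/2388 - 48749/(1/2779) = -30383/2388 - 48749/1/2779 = -30383/2388 - 48749*2779 = -30383/2388 - 135473471 = -323510679131/2388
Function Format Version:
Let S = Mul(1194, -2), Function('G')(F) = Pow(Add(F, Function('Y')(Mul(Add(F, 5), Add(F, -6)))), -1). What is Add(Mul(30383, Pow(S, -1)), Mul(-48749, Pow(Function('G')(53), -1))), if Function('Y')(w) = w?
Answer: Rational(-323510679131, 2388) ≈ -1.3547e+8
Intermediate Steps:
Function('G')(F) = Pow(Add(F, Mul(Add(-6, F), Add(5, F))), -1) (Function('G')(F) = Pow(Add(F, Mul(Add(F, 5), Add(F, -6))), -1) = Pow(Add(F, Mul(Add(5, F), Add(-6, F))), -1) = Pow(Add(F, Mul(Add(-6, F), Add(5, F))), -1))
S = -2388
Add(Mul(30383, Pow(S, -1)), Mul(-48749, Pow(Function('G')(53), -1))) = Add(Mul(30383, Pow(-2388, -1)), Mul(-48749, Pow(Pow(Add(-30, Pow(53, 2)), -1), -1))) = Add(Mul(30383, Rational(-1, 2388)), Mul(-48749, Pow(Pow(Add(-30, 2809), -1), -1))) = Add(Rational(-30383, 2388), Mul(-48749, Pow(Pow(2779, -1), -1))) = Add(Rational(-30383, 2388), Mul(-48749, Pow(Rational(1, 2779), -1))) = Add(Rational(-30383, 2388), Mul(-48749, 2779)) = Add(Rational(-30383, 2388), -135473471) = Rational(-323510679131, 2388)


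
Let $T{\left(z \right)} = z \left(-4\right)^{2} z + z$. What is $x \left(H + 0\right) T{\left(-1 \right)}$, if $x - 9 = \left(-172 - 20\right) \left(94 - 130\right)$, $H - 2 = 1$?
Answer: $311445$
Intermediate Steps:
$H = 3$ ($H = 2 + 1 = 3$)
$x = 6921$ ($x = 9 + \left(-172 - 20\right) \left(94 - 130\right) = 9 - -6912 = 9 + 6912 = 6921$)
$T{\left(z \right)} = z + 16 z^{2}$ ($T{\left(z \right)} = z 16 z + z = 16 z^{2} + z = z + 16 z^{2}$)
$x \left(H + 0\right) T{\left(-1 \right)} = 6921 \left(3 + 0\right) \left(- (1 + 16 \left(-1\right))\right) = 6921 \cdot 3 \left(- (1 - 16)\right) = 6921 \cdot 3 \left(\left(-1\right) \left(-15\right)\right) = 6921 \cdot 3 \cdot 15 = 6921 \cdot 45 = 311445$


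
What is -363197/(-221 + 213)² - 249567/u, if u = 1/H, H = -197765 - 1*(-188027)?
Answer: 155537777347/64 ≈ 2.4303e+9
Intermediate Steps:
H = -9738 (H = -197765 + 188027 = -9738)
u = -1/9738 (u = 1/(-9738) = -1/9738 ≈ -0.00010269)
-363197/(-221 + 213)² - 249567/u = -363197/(-221 + 213)² - 249567/(-1/9738) = -363197/((-8)²) - 249567*(-9738) = -363197/64 + 2430283446 = 155537777347/64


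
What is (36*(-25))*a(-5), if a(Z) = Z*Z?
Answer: -22500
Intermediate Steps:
a(Z) = Z**2
(36*(-25))*a(-5) = (36*(-25))*(-5)**2 = -900*25 = -22500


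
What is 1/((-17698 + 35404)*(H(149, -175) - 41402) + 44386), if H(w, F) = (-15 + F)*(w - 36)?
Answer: -1/1113167246 ≈ -8.9834e-10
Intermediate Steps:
H(w, F) = (-36 + w)*(-15 + F) (H(w, F) = (-15 + F)*(-36 + w) = (-36 + w)*(-15 + F))
1/((-17698 + 35404)*(H(149, -175) - 41402) + 44386) = 1/((-17698 + 35404)*((540 - 36*(-175) - 15*149 - 175*149) - 41402) + 44386) = 1/(17706*((540 + 6300 - 2235 - 26075) - 41402) + 44386) = 1/(17706*(-21470 - 41402) + 44386) = 1/(17706*(-62872) + 44386) = 1/(-1113211632 + 44386) = 1/(-1113167246) = -1/1113167246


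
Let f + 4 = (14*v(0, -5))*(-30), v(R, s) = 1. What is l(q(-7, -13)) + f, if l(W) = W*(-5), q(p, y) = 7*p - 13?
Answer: -114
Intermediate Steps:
q(p, y) = -13 + 7*p
l(W) = -5*W
f = -424 (f = -4 + (14*1)*(-30) = -4 + 14*(-30) = -4 - 420 = -424)
l(q(-7, -13)) + f = -5*(-13 + 7*(-7)) - 424 = -5*(-13 - 49) - 424 = -5*(-62) - 424 = 310 - 424 = -114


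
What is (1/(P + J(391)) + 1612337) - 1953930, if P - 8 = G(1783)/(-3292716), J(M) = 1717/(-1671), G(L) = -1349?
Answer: -1456160562180611/4262854255 ≈ -3.4159e+5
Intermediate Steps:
J(M) = -1717/1671 (J(M) = 1717*(-1/1671) = -1717/1671)
P = 26343077/3292716 (P = 8 - 1349/(-3292716) = 8 - 1349*(-1/3292716) = 8 + 1349/3292716 = 26343077/3292716 ≈ 8.0004)
(1/(P + J(391)) + 1612337) - 1953930 = (1/(26343077/3292716 - 1717/1671) + 1612337) - 1953930 = (1/(4262854255/611347604) + 1612337) - 1953930 = (611347604/4262854255 + 1612337) - 1953930 = 6873158252291539/4262854255 - 1953930 = -1456160562180611/4262854255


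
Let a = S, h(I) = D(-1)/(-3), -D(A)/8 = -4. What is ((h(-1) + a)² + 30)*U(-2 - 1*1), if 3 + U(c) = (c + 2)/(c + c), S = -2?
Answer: -14569/27 ≈ -539.59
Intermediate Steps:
D(A) = 32 (D(A) = -8*(-4) = 32)
h(I) = -32/3 (h(I) = 32/(-3) = 32*(-⅓) = -32/3)
a = -2
U(c) = -3 + (2 + c)/(2*c) (U(c) = -3 + (c + 2)/(c + c) = -3 + (2 + c)/((2*c)) = -3 + (2 + c)*(1/(2*c)) = -3 + (2 + c)/(2*c))
((h(-1) + a)² + 30)*U(-2 - 1*1) = ((-32/3 - 2)² + 30)*(-5/2 + 1/(-2 - 1*1)) = ((-38/3)² + 30)*(-5/2 + 1/(-2 - 1)) = (1444/9 + 30)*(-5/2 + 1/(-3)) = 1714*(-5/2 - ⅓)/9 = (1714/9)*(-17/6) = -14569/27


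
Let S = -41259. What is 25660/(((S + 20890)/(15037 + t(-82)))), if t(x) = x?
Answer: -383745300/20369 ≈ -18840.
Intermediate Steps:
25660/(((S + 20890)/(15037 + t(-82)))) = 25660/(((-41259 + 20890)/(15037 - 82))) = 25660/((-20369/14955)) = 25660/((-20369*1/14955)) = 25660/(-20369/14955) = 25660*(-14955/20369) = -383745300/20369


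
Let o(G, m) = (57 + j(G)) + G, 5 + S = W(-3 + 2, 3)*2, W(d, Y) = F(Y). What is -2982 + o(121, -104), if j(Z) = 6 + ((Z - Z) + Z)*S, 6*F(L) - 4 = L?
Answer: -9362/3 ≈ -3120.7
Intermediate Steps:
F(L) = ⅔ + L/6
W(d, Y) = ⅔ + Y/6
S = -8/3 (S = -5 + (⅔ + (⅙)*3)*2 = -5 + (⅔ + ½)*2 = -5 + (7/6)*2 = -5 + 7/3 = -8/3 ≈ -2.6667)
j(Z) = 6 - 8*Z/3 (j(Z) = 6 + ((Z - Z) + Z)*(-8/3) = 6 + (0 + Z)*(-8/3) = 6 + Z*(-8/3) = 6 - 8*Z/3)
o(G, m) = 63 - 5*G/3 (o(G, m) = (57 + (6 - 8*G/3)) + G = (63 - 8*G/3) + G = 63 - 5*G/3)
-2982 + o(121, -104) = -2982 + (63 - 5/3*121) = -2982 + (63 - 605/3) = -2982 - 416/3 = -9362/3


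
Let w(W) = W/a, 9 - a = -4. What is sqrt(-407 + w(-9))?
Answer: 10*I*sqrt(689)/13 ≈ 20.191*I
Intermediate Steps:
a = 13 (a = 9 - 1*(-4) = 9 + 4 = 13)
w(W) = W/13
sqrt(-407 + w(-9)) = sqrt(-407 + (1/13)*(-9)) = sqrt(-407 - 9/13) = sqrt(-5300/13) = 10*I*sqrt(689)/13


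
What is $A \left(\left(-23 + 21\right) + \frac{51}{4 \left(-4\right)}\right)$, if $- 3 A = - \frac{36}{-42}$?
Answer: $\frac{83}{56} \approx 1.4821$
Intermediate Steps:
$A = - \frac{2}{7}$ ($A = - \frac{\left(-36\right) \frac{1}{-42}}{3} = - \frac{\left(-36\right) \left(- \frac{1}{42}\right)}{3} = \left(- \frac{1}{3}\right) \frac{6}{7} = - \frac{2}{7} \approx -0.28571$)
$A \left(\left(-23 + 21\right) + \frac{51}{4 \left(-4\right)}\right) = - \frac{2 \left(\left(-23 + 21\right) + \frac{51}{4 \left(-4\right)}\right)}{7} = - \frac{2 \left(-2 + \frac{51}{-16}\right)}{7} = - \frac{2 \left(-2 + 51 \left(- \frac{1}{16}\right)\right)}{7} = - \frac{2 \left(-2 - \frac{51}{16}\right)}{7} = \left(- \frac{2}{7}\right) \left(- \frac{83}{16}\right) = \frac{83}{56}$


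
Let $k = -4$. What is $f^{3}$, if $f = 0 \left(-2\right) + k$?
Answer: $-64$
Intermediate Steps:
$f = -4$ ($f = 0 \left(-2\right) - 4 = 0 - 4 = -4$)
$f^{3} = \left(-4\right)^{3} = -64$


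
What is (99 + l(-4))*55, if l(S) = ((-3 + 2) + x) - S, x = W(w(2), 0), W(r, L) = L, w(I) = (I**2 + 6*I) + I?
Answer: 5610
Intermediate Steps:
w(I) = I**2 + 7*I
x = 0
l(S) = -1 - S (l(S) = ((-3 + 2) + 0) - S = (-1 + 0) - S = -1 - S)
(99 + l(-4))*55 = (99 + (-1 - 1*(-4)))*55 = (99 + (-1 + 4))*55 = (99 + 3)*55 = 102*55 = 5610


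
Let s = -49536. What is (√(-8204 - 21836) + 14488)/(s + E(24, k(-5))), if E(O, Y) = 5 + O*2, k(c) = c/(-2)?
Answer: -14488/49483 - 2*I*√7510/49483 ≈ -0.29279 - 0.0035026*I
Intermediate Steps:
k(c) = -c/2 (k(c) = c*(-½) = -c/2)
E(O, Y) = 5 + 2*O
(√(-8204 - 21836) + 14488)/(s + E(24, k(-5))) = (√(-8204 - 21836) + 14488)/(-49536 + (5 + 2*24)) = (√(-30040) + 14488)/(-49536 + (5 + 48)) = (2*I*√7510 + 14488)/(-49536 + 53) = (14488 + 2*I*√7510)/(-49483) = (14488 + 2*I*√7510)*(-1/49483) = -14488/49483 - 2*I*√7510/49483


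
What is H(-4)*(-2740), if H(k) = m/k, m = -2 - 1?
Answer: -2055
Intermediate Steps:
m = -3
H(k) = -3/k
H(-4)*(-2740) = -3/(-4)*(-2740) = -3*(-¼)*(-2740) = (¾)*(-2740) = -2055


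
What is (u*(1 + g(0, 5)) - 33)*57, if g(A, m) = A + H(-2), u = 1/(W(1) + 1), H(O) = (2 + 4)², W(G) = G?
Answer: -1653/2 ≈ -826.50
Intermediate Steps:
H(O) = 36 (H(O) = 6² = 36)
u = ½ (u = 1/(1 + 1) = 1/2 = ½ ≈ 0.50000)
g(A, m) = 36 + A (g(A, m) = A + 36 = 36 + A)
(u*(1 + g(0, 5)) - 33)*57 = ((1 + (36 + 0))/2 - 33)*57 = ((1 + 36)/2 - 33)*57 = ((½)*37 - 33)*57 = (37/2 - 33)*57 = -29/2*57 = -1653/2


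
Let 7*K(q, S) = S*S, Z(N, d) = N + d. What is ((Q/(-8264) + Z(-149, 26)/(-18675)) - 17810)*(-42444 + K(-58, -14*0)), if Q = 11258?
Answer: 1620435337275681/2143475 ≈ 7.5599e+8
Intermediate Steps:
K(q, S) = S²/7 (K(q, S) = (S*S)/7 = S²/7)
((Q/(-8264) + Z(-149, 26)/(-18675)) - 17810)*(-42444 + K(-58, -14*0)) = ((11258/(-8264) + (-149 + 26)/(-18675)) - 17810)*(-42444 + (-14*0)²/7) = ((11258*(-1/8264) - 123*(-1/18675)) - 17810)*(-42444 + (⅐)*0²) = ((-5629/4132 + 41/6225) - 17810)*(-42444 + (⅐)*0) = (-34871113/25721700 - 17810)*(-42444 + 0) = -458138348113/25721700*(-42444) = 1620435337275681/2143475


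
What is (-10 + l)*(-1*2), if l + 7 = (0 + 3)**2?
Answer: 16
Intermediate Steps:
l = 2 (l = -7 + (0 + 3)**2 = -7 + 3**2 = -7 + 9 = 2)
(-10 + l)*(-1*2) = (-10 + 2)*(-1*2) = -8*(-2) = 16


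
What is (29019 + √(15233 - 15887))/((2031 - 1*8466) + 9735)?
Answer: 9673/1100 + I*√654/3300 ≈ 8.7936 + 0.0077495*I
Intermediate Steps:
(29019 + √(15233 - 15887))/((2031 - 1*8466) + 9735) = (29019 + √(-654))/((2031 - 8466) + 9735) = (29019 + I*√654)/(-6435 + 9735) = (29019 + I*√654)/3300 = (29019 + I*√654)*(1/3300) = 9673/1100 + I*√654/3300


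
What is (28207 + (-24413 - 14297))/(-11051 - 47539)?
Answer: 389/2170 ≈ 0.17926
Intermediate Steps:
(28207 + (-24413 - 14297))/(-11051 - 47539) = (28207 - 38710)/(-58590) = -10503*(-1/58590) = 389/2170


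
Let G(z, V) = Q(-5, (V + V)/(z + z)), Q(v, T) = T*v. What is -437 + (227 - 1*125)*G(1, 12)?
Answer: -6557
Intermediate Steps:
G(z, V) = -5*V/z (G(z, V) = ((V + V)/(z + z))*(-5) = ((2*V)/((2*z)))*(-5) = ((2*V)*(1/(2*z)))*(-5) = (V/z)*(-5) = -5*V/z)
-437 + (227 - 1*125)*G(1, 12) = -437 + (227 - 1*125)*(-5*12/1) = -437 + (227 - 125)*(-5*12*1) = -437 + 102*(-60) = -437 - 6120 = -6557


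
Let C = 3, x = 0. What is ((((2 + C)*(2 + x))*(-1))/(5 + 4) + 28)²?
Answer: 58564/81 ≈ 723.01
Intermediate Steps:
((((2 + C)*(2 + x))*(-1))/(5 + 4) + 28)² = ((((2 + 3)*(2 + 0))*(-1))/(5 + 4) + 28)² = (((5*2)*(-1))/9 + 28)² = ((10*(-1))*(⅑) + 28)² = (-10*⅑ + 28)² = (-10/9 + 28)² = (242/9)² = 58564/81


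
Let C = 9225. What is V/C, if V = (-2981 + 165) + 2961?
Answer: 29/1845 ≈ 0.015718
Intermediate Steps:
V = 145 (V = -2816 + 2961 = 145)
V/C = 145/9225 = 145*(1/9225) = 29/1845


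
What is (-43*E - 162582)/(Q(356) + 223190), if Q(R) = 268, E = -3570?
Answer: -1512/37243 ≈ -0.040598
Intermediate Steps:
(-43*E - 162582)/(Q(356) + 223190) = (-43*(-3570) - 162582)/(268 + 223190) = (153510 - 162582)/223458 = -9072*1/223458 = -1512/37243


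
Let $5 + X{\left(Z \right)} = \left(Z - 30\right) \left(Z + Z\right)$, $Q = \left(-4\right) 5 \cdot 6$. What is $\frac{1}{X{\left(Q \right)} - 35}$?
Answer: $\frac{1}{35960} \approx 2.7809 \cdot 10^{-5}$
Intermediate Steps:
$Q = -120$ ($Q = \left(-20\right) 6 = -120$)
$X{\left(Z \right)} = -5 + 2 Z \left(-30 + Z\right)$ ($X{\left(Z \right)} = -5 + \left(Z - 30\right) \left(Z + Z\right) = -5 + \left(-30 + Z\right) 2 Z = -5 + 2 Z \left(-30 + Z\right)$)
$\frac{1}{X{\left(Q \right)} - 35} = \frac{1}{\left(-5 - -7200 + 2 \left(-120\right)^{2}\right) - 35} = \frac{1}{\left(-5 + 7200 + 2 \cdot 14400\right) - 35} = \frac{1}{\left(-5 + 7200 + 28800\right) - 35} = \frac{1}{35995 - 35} = \frac{1}{35960}$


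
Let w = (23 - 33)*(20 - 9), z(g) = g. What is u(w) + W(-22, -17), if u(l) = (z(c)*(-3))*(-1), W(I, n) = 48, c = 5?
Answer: 63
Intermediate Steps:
w = -110 (w = -10*11 = -110)
u(l) = 15 (u(l) = (5*(-3))*(-1) = -15*(-1) = 15)
u(w) + W(-22, -17) = 15 + 48 = 63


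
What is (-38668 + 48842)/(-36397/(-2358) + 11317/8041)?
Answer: 192905937972/319353763 ≈ 604.05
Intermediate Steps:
(-38668 + 48842)/(-36397/(-2358) + 11317/8041) = 10174/(-36397*(-1/2358) + 11317*(1/8041)) = 10174/(36397/2358 + 11317/8041) = 10174/(319353763/18960678) = 10174*(18960678/319353763) = 192905937972/319353763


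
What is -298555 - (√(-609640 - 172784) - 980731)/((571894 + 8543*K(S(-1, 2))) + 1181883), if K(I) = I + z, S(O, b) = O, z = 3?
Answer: -528699022234/1770863 - 6*I*√21734/1770863 ≈ -2.9855e+5 - 0.0004995*I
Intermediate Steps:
K(I) = 3 + I (K(I) = I + 3 = 3 + I)
-298555 - (√(-609640 - 172784) - 980731)/((571894 + 8543*K(S(-1, 2))) + 1181883) = -298555 - (√(-609640 - 172784) - 980731)/((571894 + 8543*(3 - 1)) + 1181883) = -298555 - (√(-782424) - 980731)/((571894 + 8543*2) + 1181883) = -298555 - (6*I*√21734 - 980731)/((571894 + 17086) + 1181883) = -298555 - (-980731 + 6*I*√21734)/(588980 + 1181883) = -298555 - (-980731 + 6*I*√21734)/1770863 = -298555 - (-980731/1770863 + 6*I*√21734/1770863) = -298555 + (980731/1770863 - 6*I*√21734/1770863) = -528699022234/1770863 - 6*I*√21734/1770863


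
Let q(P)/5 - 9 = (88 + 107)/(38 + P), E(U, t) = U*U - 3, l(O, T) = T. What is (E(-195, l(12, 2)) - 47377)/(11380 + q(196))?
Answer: -11226/13715 ≈ -0.81852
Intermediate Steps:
E(U, t) = -3 + U² (E(U, t) = U² - 3 = -3 + U²)
q(P) = 45 + 975/(38 + P) (q(P) = 45 + 5*((88 + 107)/(38 + P)) = 45 + 5*(195/(38 + P)) = 45 + 975/(38 + P))
(E(-195, l(12, 2)) - 47377)/(11380 + q(196)) = ((-3 + (-195)²) - 47377)/(11380 + 15*(179 + 3*196)/(38 + 196)) = ((-3 + 38025) - 47377)/(11380 + 15*(179 + 588)/234) = (38022 - 47377)/(11380 + 15*(1/234)*767) = -9355/(11380 + 295/6) = -9355/68575/6 = -9355*6/68575 = -11226/13715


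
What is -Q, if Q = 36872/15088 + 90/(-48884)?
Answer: -28142077/11524403 ≈ -2.4420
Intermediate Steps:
Q = 28142077/11524403 (Q = 36872*(1/15088) + 90*(-1/48884) = 4609/1886 - 45/24442 = 28142077/11524403 ≈ 2.4420)
-Q = -1*28142077/11524403 = -28142077/11524403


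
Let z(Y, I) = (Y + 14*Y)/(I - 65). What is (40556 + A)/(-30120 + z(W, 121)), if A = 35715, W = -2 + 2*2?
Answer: -2135588/843345 ≈ -2.5323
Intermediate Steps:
W = 2 (W = -2 + 4 = 2)
z(Y, I) = 15*Y/(-65 + I) (z(Y, I) = (15*Y)/(-65 + I) = 15*Y/(-65 + I))
(40556 + A)/(-30120 + z(W, 121)) = (40556 + 35715)/(-30120 + 15*2/(-65 + 121)) = 76271/(-30120 + 15*2/56) = 76271/(-30120 + 15*2*(1/56)) = 76271/(-30120 + 15/28) = 76271/(-843345/28) = 76271*(-28/843345) = -2135588/843345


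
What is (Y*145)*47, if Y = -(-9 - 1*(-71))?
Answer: -422530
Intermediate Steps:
Y = -62 (Y = -(-9 + 71) = -1*62 = -62)
(Y*145)*47 = -62*145*47 = -8990*47 = -422530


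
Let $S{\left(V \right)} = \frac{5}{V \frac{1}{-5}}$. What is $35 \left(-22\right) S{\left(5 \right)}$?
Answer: $3850$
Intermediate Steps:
$S{\left(V \right)} = - \frac{25}{V}$ ($S{\left(V \right)} = \frac{5}{V \left(- \frac{1}{5}\right)} = \frac{5}{\left(- \frac{1}{5}\right) V} = 5 \left(- \frac{5}{V}\right) = - \frac{25}{V}$)
$35 \left(-22\right) S{\left(5 \right)} = 35 \left(-22\right) \left(- \frac{25}{5}\right) = - 770 \left(\left(-25\right) \frac{1}{5}\right) = \left(-770\right) \left(-5\right) = 3850$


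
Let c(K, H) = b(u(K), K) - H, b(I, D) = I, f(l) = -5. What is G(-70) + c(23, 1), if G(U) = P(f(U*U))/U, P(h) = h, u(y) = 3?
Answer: 29/14 ≈ 2.0714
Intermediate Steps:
G(U) = -5/U
c(K, H) = 3 - H
G(-70) + c(23, 1) = -5/(-70) + (3 - 1*1) = -5*(-1/70) + (3 - 1) = 1/14 + 2 = 29/14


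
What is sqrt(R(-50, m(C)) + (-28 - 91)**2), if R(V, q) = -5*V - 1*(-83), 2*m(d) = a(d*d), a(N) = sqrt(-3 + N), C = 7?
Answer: sqrt(14494) ≈ 120.39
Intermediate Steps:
m(d) = sqrt(-3 + d**2)/2 (m(d) = sqrt(-3 + d*d)/2 = sqrt(-3 + d**2)/2)
R(V, q) = 83 - 5*V (R(V, q) = -5*V + 83 = 83 - 5*V)
sqrt(R(-50, m(C)) + (-28 - 91)**2) = sqrt((83 - 5*(-50)) + (-28 - 91)**2) = sqrt((83 + 250) + (-119)**2) = sqrt(333 + 14161) = sqrt(14494)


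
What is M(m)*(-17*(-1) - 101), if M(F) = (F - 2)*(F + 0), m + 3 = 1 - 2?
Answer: -2016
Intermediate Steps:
m = -4 (m = -3 + (1 - 2) = -3 - 1 = -4)
M(F) = F*(-2 + F) (M(F) = (-2 + F)*F = F*(-2 + F))
M(m)*(-17*(-1) - 101) = (-4*(-2 - 4))*(-17*(-1) - 101) = (-4*(-6))*(17 - 101) = 24*(-84) = -2016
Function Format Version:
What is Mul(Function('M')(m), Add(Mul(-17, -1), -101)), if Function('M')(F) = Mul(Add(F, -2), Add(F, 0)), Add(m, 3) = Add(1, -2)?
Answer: -2016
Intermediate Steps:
m = -4 (m = Add(-3, Add(1, -2)) = Add(-3, -1) = -4)
Function('M')(F) = Mul(F, Add(-2, F)) (Function('M')(F) = Mul(Add(-2, F), F) = Mul(F, Add(-2, F)))
Mul(Function('M')(m), Add(Mul(-17, -1), -101)) = Mul(Mul(-4, Add(-2, -4)), Add(Mul(-17, -1), -101)) = Mul(Mul(-4, -6), Add(17, -101)) = Mul(24, -84) = -2016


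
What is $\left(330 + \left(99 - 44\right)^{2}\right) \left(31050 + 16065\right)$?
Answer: $158070825$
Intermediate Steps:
$\left(330 + \left(99 - 44\right)^{2}\right) \left(31050 + 16065\right) = \left(330 + 55^{2}\right) 47115 = \left(330 + 3025\right) 47115 = 3355 \cdot 47115 = 158070825$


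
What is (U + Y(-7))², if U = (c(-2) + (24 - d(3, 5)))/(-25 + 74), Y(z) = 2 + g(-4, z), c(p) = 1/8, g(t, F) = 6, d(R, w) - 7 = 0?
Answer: 10712529/153664 ≈ 69.714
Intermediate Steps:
d(R, w) = 7 (d(R, w) = 7 + 0 = 7)
c(p) = ⅛
Y(z) = 8 (Y(z) = 2 + 6 = 8)
U = 137/392 (U = (⅛ + (24 - 1*7))/(-25 + 74) = (⅛ + (24 - 7))/49 = (⅛ + 17)*(1/49) = (137/8)*(1/49) = 137/392 ≈ 0.34949)
(U + Y(-7))² = (137/392 + 8)² = (3273/392)² = 10712529/153664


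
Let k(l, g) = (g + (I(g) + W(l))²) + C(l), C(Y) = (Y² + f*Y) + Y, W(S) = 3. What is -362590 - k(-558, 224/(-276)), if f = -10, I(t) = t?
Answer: -3232623673/4761 ≈ -6.7898e+5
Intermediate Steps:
C(Y) = Y² - 9*Y (C(Y) = (Y² - 10*Y) + Y = Y² - 9*Y)
k(l, g) = g + (3 + g)² + l*(-9 + l) (k(l, g) = (g + (g + 3)²) + l*(-9 + l) = (g + (3 + g)²) + l*(-9 + l) = g + (3 + g)² + l*(-9 + l))
-362590 - k(-558, 224/(-276)) = -362590 - (224/(-276) + (3 + 224/(-276))² - 558*(-9 - 558)) = -362590 - (224*(-1/276) + (3 + 224*(-1/276))² - 558*(-567)) = -362590 - (-56/69 + (3 - 56/69)² + 316386) = -362590 - (-56/69 + (151/69)² + 316386) = -362590 - (-56/69 + 22801/4761 + 316386) = -362590 - 1*1506332683/4761 = -362590 - 1506332683/4761 = -3232623673/4761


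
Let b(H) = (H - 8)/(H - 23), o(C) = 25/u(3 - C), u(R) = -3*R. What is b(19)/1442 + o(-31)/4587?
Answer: -2645407/1349348616 ≈ -0.0019605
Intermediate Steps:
o(C) = 25/(-9 + 3*C) (o(C) = 25/((-3*(3 - C))) = 25/(-9 + 3*C))
b(H) = (-8 + H)/(-23 + H)
b(19)/1442 + o(-31)/4587 = ((-8 + 19)/(-23 + 19))/1442 + (25/(3*(-3 - 31)))/4587 = (11/(-4))*(1/1442) + ((25/3)/(-34))*(1/4587) = -1/4*11*(1/1442) + ((25/3)*(-1/34))*(1/4587) = -11/4*1/1442 - 25/102*1/4587 = -11/5768 - 25/467874 = -2645407/1349348616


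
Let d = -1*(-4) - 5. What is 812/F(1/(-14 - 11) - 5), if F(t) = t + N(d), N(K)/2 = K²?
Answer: -5075/19 ≈ -267.11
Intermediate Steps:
d = -1 (d = 4 - 5 = -1)
N(K) = 2*K²
F(t) = 2 + t (F(t) = t + 2*(-1)² = t + 2*1 = t + 2 = 2 + t)
812/F(1/(-14 - 11) - 5) = 812/(2 + (1/(-14 - 11) - 5)) = 812/(2 + (1/(-25) - 5)) = 812/(2 + (-1/25 - 5)) = 812/(2 - 126/25) = 812/(-76/25) = 812*(-25/76) = -5075/19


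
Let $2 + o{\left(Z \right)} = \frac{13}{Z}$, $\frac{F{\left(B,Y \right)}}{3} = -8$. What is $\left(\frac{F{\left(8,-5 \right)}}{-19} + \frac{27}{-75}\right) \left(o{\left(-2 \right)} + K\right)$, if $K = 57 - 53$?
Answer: $- \frac{3861}{950} \approx -4.0642$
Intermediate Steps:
$F{\left(B,Y \right)} = -24$ ($F{\left(B,Y \right)} = 3 \left(-8\right) = -24$)
$o{\left(Z \right)} = -2 + \frac{13}{Z}$
$K = 4$
$\left(\frac{F{\left(8,-5 \right)}}{-19} + \frac{27}{-75}\right) \left(o{\left(-2 \right)} + K\right) = \left(- \frac{24}{-19} + \frac{27}{-75}\right) \left(\left(-2 + \frac{13}{-2}\right) + 4\right) = \left(\left(-24\right) \left(- \frac{1}{19}\right) + 27 \left(- \frac{1}{75}\right)\right) \left(\left(-2 + 13 \left(- \frac{1}{2}\right)\right) + 4\right) = \left(\frac{24}{19} - \frac{9}{25}\right) \left(\left(-2 - \frac{13}{2}\right) + 4\right) = \frac{429 \left(- \frac{17}{2} + 4\right)}{475} = \frac{429}{475} \left(- \frac{9}{2}\right) = - \frac{3861}{950}$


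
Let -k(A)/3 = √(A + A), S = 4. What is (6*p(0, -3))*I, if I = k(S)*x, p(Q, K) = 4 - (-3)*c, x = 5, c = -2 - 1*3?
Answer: 1980*√2 ≈ 2800.1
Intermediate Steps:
c = -5 (c = -2 - 3 = -5)
k(A) = -3*√2*√A (k(A) = -3*√(A + A) = -3*√2*√A)
p(Q, K) = -11 (p(Q, K) = 4 - (-3)*(-5) = 4 - 1*15 = 4 - 15 = -11)
I = -30*√2 (I = -3*√2*√4*5 = -3*√2*2*5 = -6*√2*5 = -30*√2 ≈ -42.426)
(6*p(0, -3))*I = (6*(-11))*(-30*√2) = -(-1980)*√2 = 1980*√2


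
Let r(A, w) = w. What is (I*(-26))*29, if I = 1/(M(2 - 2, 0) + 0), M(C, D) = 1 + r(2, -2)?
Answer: 754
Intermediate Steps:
M(C, D) = -1 (M(C, D) = 1 - 2 = -1)
I = -1 (I = 1/(-1 + 0) = 1/(-1) = -1)
(I*(-26))*29 = -1*(-26)*29 = 26*29 = 754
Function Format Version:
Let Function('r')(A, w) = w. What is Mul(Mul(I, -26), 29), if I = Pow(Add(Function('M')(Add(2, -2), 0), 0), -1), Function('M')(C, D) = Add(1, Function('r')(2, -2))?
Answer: 754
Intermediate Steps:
Function('M')(C, D) = -1 (Function('M')(C, D) = Add(1, -2) = -1)
I = -1 (I = Pow(Add(-1, 0), -1) = Pow(-1, -1) = -1)
Mul(Mul(I, -26), 29) = Mul(Mul(-1, -26), 29) = Mul(26, 29) = 754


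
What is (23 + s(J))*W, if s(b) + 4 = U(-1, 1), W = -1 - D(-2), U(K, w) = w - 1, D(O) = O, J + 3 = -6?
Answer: 19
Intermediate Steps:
J = -9 (J = -3 - 6 = -9)
U(K, w) = -1 + w
W = 1 (W = -1 - 1*(-2) = -1 + 2 = 1)
s(b) = -4 (s(b) = -4 + (-1 + 1) = -4 + 0 = -4)
(23 + s(J))*W = (23 - 4)*1 = 19*1 = 19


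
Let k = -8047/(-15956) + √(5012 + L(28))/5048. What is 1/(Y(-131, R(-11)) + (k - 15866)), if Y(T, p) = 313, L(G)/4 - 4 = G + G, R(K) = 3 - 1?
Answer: -394136696059581209/6129809261059807425332 - 10040548351*√1313/6129809261059807425332 ≈ -6.4298e-5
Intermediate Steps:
R(K) = 2
L(G) = 16 + 8*G (L(G) = 16 + 4*(G + G) = 16 + 4*(2*G) = 16 + 8*G)
k = 8047/15956 + √1313/2524 (k = -8047/(-15956) + √(5012 + (16 + 8*28))/5048 = -8047*(-1/15956) + √(5012 + (16 + 224))*(1/5048) = 8047/15956 + √(5012 + 240)*(1/5048) = 8047/15956 + √5252*(1/5048) = 8047/15956 + (2*√1313)*(1/5048) = 8047/15956 + √1313/2524 ≈ 0.51868)
1/(Y(-131, R(-11)) + (k - 15866)) = 1/(313 + ((8047/15956 + √1313/2524) - 15866)) = 1/(313 + (-253149849/15956 + √1313/2524)) = 1/(-248155621/15956 + √1313/2524)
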